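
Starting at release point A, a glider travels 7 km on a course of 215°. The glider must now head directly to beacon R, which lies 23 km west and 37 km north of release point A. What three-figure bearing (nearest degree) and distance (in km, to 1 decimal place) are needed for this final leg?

336°, 46.8 km

Leg 1 (215°, 7 km): east 7 sin 215° = -4.02, north 7 cos 215° = -5.73
Current position: (-4.02, -5.73). Target: (-23, 37). Remaining: Δeast = -18.98, Δnorth = 42.73.
Bearing = atan2(-18.98, 42.73) mod 360° = 336.05°; distance = √((-18.98)² + (42.73)²) = 46.761 km.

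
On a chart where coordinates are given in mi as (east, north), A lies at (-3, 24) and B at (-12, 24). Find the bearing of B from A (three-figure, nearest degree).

Δeast = -12 − -3 = -9.00; Δnorth = 24 − 24 = 0.00.
Bearing = atan2(Δeast, Δnorth) mod 360° = 270.00° ≈ 270°.

270°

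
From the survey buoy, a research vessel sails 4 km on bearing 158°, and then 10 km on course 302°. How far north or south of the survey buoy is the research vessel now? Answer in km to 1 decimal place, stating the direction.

Leg 1 (158°, 4 km): east 4 sin 158° = 1.50, north 4 cos 158° = -3.71
Leg 2 (302°, 10 km): east 10 sin 302° = -8.48, north 10 cos 302° = 5.30
Net north component: 1.59 km.

1.6 km north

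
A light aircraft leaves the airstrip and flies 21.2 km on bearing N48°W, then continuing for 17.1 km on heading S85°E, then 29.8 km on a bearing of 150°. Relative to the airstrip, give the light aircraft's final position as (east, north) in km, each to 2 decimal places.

Leg 1 (N48°W, 21.2 km): east 21.2 sin 312° = -15.75, north 21.2 cos 312° = 14.19
Leg 2 (S85°E, 17.1 km): east 17.1 sin 95° = 17.03, north 17.1 cos 95° = -1.49
Leg 3 (150°, 29.8 km): east 29.8 sin 150° = 14.90, north 29.8 cos 150° = -25.81
Summing: 16.18 km east, -13.11 km north → (16.18, -13.11).

(16.18, -13.11)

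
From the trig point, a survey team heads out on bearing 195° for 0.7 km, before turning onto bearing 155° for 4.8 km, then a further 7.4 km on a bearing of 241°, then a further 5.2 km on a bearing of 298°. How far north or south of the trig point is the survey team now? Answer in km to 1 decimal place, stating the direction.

6.2 km south

Leg 1 (195°, 0.7 km): east 0.7 sin 195° = -0.18, north 0.7 cos 195° = -0.68
Leg 2 (155°, 4.8 km): east 4.8 sin 155° = 2.03, north 4.8 cos 155° = -4.35
Leg 3 (241°, 7.4 km): east 7.4 sin 241° = -6.47, north 7.4 cos 241° = -3.59
Leg 4 (298°, 5.2 km): east 5.2 sin 298° = -4.59, north 5.2 cos 298° = 2.44
Net north component: -6.17 km.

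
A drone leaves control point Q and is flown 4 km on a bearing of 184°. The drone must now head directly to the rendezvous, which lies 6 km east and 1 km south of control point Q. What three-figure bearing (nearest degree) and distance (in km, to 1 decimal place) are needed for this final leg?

065°, 7.0 km

Leg 1 (184°, 4 km): east 4 sin 184° = -0.28, north 4 cos 184° = -3.99
Current position: (-0.28, -3.99). Target: (6, -1). Remaining: Δeast = 6.28, Δnorth = 2.99.
Bearing = atan2(6.28, 2.99) mod 360° = 64.53°; distance = √((6.28)² + (2.99)²) = 6.955 km.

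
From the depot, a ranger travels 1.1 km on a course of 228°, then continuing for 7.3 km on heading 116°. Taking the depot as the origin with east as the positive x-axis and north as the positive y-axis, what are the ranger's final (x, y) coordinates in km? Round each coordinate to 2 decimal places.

(5.74, -3.94)

Leg 1 (228°, 1.1 km): east 1.1 sin 228° = -0.82, north 1.1 cos 228° = -0.74
Leg 2 (116°, 7.3 km): east 7.3 sin 116° = 6.56, north 7.3 cos 116° = -3.20
Summing: 5.74 km east, -3.94 km north → (5.74, -3.94).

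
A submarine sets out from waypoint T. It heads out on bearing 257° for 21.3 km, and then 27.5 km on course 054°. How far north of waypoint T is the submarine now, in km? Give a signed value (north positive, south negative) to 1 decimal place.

11.4 km

Leg 1 (257°, 21.3 km): east 21.3 sin 257° = -20.75, north 21.3 cos 257° = -4.79
Leg 2 (054°, 27.5 km): east 27.5 sin 54° = 22.25, north 27.5 cos 54° = 16.16
Net north component: 11.37 km.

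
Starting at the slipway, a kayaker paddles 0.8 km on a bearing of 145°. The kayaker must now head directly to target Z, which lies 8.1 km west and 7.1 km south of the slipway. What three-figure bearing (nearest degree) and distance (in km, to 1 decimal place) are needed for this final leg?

233°, 10.7 km

Leg 1 (145°, 0.8 km): east 0.8 sin 145° = 0.46, north 0.8 cos 145° = -0.66
Current position: (0.46, -0.66). Target: (-8.1, -7.1). Remaining: Δeast = -8.56, Δnorth = -6.44.
Bearing = atan2(-8.56, -6.44) mod 360° = 233.02°; distance = √((-8.56)² + (-6.44)²) = 10.714 km.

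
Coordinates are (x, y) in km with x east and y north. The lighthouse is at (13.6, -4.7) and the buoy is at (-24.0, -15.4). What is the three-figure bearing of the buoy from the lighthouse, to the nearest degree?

254°

Δeast = -24.0 − 13.6 = -37.60; Δnorth = -15.4 − -4.7 = -10.70.
Bearing = atan2(Δeast, Δnorth) mod 360° = 254.12° ≈ 254°.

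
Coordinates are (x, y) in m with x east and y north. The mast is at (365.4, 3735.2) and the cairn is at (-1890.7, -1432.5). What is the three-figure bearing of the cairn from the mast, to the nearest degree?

204°

Δeast = -1890.7 − 365.4 = -2256.10; Δnorth = -1432.5 − 3735.2 = -5167.70.
Bearing = atan2(Δeast, Δnorth) mod 360° = 203.58° ≈ 204°.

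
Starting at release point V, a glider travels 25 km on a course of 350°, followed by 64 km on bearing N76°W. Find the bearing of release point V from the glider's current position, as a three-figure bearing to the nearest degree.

121°

Leg 1 (350°, 25 km): east 25 sin 350° = -4.34, north 25 cos 350° = 24.62
Leg 2 (N76°W, 64 km): east 64 sin 284° = -62.10, north 64 cos 284° = 15.48
Net displacement: -66.44 east, 40.10 north. Direction back to start is (66.44, -40.10): bearing = atan2(66.44, -40.10) mod 360° = 121.12° ≈ 121°.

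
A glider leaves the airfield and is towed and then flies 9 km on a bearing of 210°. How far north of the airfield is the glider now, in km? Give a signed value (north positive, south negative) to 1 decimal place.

-7.8 km

Leg 1 (210°, 9 km): east 9 sin 210° = -4.50, north 9 cos 210° = -7.79
Net north component: -7.79 km.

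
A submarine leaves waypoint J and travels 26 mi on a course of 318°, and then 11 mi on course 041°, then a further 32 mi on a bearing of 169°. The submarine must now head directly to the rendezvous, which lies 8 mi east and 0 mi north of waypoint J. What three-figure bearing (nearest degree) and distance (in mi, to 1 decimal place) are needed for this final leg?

073°, 12.7 mi

Leg 1 (318°, 26 mi): east 26 sin 318° = -17.40, north 26 cos 318° = 19.32
Leg 2 (041°, 11 mi): east 11 sin 41° = 7.22, north 11 cos 41° = 8.30
Leg 3 (169°, 32 mi): east 32 sin 169° = 6.11, north 32 cos 169° = -31.41
Current position: (-4.07, -3.79). Target: (8, 0). Remaining: Δeast = 12.07, Δnorth = 3.79.
Bearing = atan2(12.07, 3.79) mod 360° = 72.58°; distance = √((12.07)² + (3.79)²) = 12.655 mi.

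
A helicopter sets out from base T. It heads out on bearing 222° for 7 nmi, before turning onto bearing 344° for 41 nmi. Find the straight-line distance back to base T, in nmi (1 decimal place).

Leg 1 (222°, 7 nmi): east 7 sin 222° = -4.68, north 7 cos 222° = -5.20
Leg 2 (344°, 41 nmi): east 41 sin 344° = -11.30, north 41 cos 344° = 39.41
Net: -15.99 east, 34.21 north. Distance = √((-15.99)² + (34.21)²) = 37.760 nmi.

37.8 nmi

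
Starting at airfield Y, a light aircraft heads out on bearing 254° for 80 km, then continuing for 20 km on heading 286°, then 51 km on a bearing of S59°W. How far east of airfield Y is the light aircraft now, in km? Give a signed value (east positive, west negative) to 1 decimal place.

-139.8 km

Leg 1 (254°, 80 km): east 80 sin 254° = -76.90, north 80 cos 254° = -22.05
Leg 2 (286°, 20 km): east 20 sin 286° = -19.23, north 20 cos 286° = 5.51
Leg 3 (S59°W, 51 km): east 51 sin 239° = -43.72, north 51 cos 239° = -26.27
Net east component: -139.84 km.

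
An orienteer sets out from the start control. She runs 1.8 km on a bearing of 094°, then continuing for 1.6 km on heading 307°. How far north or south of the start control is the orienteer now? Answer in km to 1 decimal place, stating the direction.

Leg 1 (094°, 1.8 km): east 1.8 sin 94° = 1.80, north 1.8 cos 94° = -0.13
Leg 2 (307°, 1.6 km): east 1.6 sin 307° = -1.28, north 1.6 cos 307° = 0.96
Net north component: 0.84 km.

0.8 km north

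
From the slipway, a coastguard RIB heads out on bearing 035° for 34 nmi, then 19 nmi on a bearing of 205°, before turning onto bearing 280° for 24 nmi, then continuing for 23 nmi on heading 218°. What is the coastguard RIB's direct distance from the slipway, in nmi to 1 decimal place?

26.5 nmi

Leg 1 (035°, 34 nmi): east 34 sin 35° = 19.50, north 34 cos 35° = 27.85
Leg 2 (205°, 19 nmi): east 19 sin 205° = -8.03, north 19 cos 205° = -17.22
Leg 3 (280°, 24 nmi): east 24 sin 280° = -23.64, north 24 cos 280° = 4.17
Leg 4 (218°, 23 nmi): east 23 sin 218° = -14.16, north 23 cos 218° = -18.12
Net: -26.32 east, -3.33 north. Distance = √((-26.32)² + (-3.33)²) = 26.533 nmi.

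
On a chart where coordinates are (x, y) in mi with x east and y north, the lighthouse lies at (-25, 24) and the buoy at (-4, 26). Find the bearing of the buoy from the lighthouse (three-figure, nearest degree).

Δeast = -4 − -25 = 21.00; Δnorth = 26 − 24 = 2.00.
Bearing = atan2(Δeast, Δnorth) mod 360° = 84.56° ≈ 085°.

085°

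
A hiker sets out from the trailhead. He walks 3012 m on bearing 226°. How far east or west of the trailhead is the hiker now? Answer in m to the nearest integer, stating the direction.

2167 m west

Leg 1 (226°, 3012 m): east 3012 sin 226° = -2166.65, north 3012 cos 226° = -2092.31
Net east component: -2166.65 m.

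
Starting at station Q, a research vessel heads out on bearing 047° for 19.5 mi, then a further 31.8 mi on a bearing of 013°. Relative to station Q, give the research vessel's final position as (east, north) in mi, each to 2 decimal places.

Leg 1 (047°, 19.5 mi): east 19.5 sin 47° = 14.26, north 19.5 cos 47° = 13.30
Leg 2 (013°, 31.8 mi): east 31.8 sin 13° = 7.15, north 31.8 cos 13° = 30.98
Summing: 21.41 mi east, 44.28 mi north → (21.41, 44.28).

(21.41, 44.28)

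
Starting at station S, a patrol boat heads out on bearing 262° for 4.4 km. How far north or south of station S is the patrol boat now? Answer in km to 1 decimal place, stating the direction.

Leg 1 (262°, 4.4 km): east 4.4 sin 262° = -4.36, north 4.4 cos 262° = -0.61
Net north component: -0.61 km.

0.6 km south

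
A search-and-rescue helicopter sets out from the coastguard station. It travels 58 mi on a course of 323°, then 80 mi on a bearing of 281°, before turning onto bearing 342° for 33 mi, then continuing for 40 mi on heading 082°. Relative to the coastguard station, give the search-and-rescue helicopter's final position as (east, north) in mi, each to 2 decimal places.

Leg 1 (323°, 58 mi): east 58 sin 323° = -34.91, north 58 cos 323° = 46.32
Leg 2 (281°, 80 mi): east 80 sin 281° = -78.53, north 80 cos 281° = 15.26
Leg 3 (342°, 33 mi): east 33 sin 342° = -10.20, north 33 cos 342° = 31.38
Leg 4 (082°, 40 mi): east 40 sin 82° = 39.61, north 40 cos 82° = 5.57
Summing: -84.02 mi east, 98.54 mi north → (-84.02, 98.54).

(-84.02, 98.54)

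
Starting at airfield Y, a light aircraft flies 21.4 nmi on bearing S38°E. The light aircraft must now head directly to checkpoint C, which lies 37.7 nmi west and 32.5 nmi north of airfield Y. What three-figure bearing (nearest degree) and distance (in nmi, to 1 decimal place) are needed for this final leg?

Leg 1 (S38°E, 21.4 nmi): east 21.4 sin 142° = 13.18, north 21.4 cos 142° = -16.86
Current position: (13.18, -16.86). Target: (-37.7, 32.5). Remaining: Δeast = -50.88, Δnorth = 49.36.
Bearing = atan2(-50.88, 49.36) mod 360° = 314.14°; distance = √((-50.88)² + (49.36)²) = 70.887 nmi.

314°, 70.9 nmi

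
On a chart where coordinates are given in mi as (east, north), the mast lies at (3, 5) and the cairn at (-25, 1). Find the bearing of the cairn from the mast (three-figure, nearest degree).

Δeast = -25 − 3 = -28.00; Δnorth = 1 − 5 = -4.00.
Bearing = atan2(Δeast, Δnorth) mod 360° = 261.87° ≈ 262°.

262°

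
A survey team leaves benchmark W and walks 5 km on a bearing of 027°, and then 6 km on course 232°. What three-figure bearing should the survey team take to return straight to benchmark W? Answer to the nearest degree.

Leg 1 (027°, 5 km): east 5 sin 27° = 2.27, north 5 cos 27° = 4.46
Leg 2 (232°, 6 km): east 6 sin 232° = -4.73, north 6 cos 232° = -3.69
Net displacement: -2.46 east, 0.76 north. Direction back to start is (2.46, -0.76): bearing = atan2(2.46, -0.76) mod 360° = 107.20° ≈ 107°.

107°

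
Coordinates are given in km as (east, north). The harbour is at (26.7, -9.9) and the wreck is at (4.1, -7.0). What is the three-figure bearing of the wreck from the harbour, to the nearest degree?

277°

Δeast = 4.1 − 26.7 = -22.60; Δnorth = -7.0 − -9.9 = 2.90.
Bearing = atan2(Δeast, Δnorth) mod 360° = 277.31° ≈ 277°.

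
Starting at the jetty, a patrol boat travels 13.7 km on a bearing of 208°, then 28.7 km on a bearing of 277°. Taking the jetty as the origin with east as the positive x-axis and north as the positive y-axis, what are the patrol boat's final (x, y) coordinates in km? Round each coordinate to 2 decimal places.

(-34.92, -8.60)

Leg 1 (208°, 13.7 km): east 13.7 sin 208° = -6.43, north 13.7 cos 208° = -12.10
Leg 2 (277°, 28.7 km): east 28.7 sin 277° = -28.49, north 28.7 cos 277° = 3.50
Summing: -34.92 km east, -8.60 km north → (-34.92, -8.60).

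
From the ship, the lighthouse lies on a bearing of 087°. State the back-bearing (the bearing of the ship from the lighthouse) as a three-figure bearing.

267°

Back-bearing = 087° + 180° = 267°.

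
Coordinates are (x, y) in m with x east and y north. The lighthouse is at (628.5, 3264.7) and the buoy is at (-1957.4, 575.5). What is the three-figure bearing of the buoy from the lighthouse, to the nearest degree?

224°

Δeast = -1957.4 − 628.5 = -2585.90; Δnorth = 575.5 − 3264.7 = -2689.20.
Bearing = atan2(Δeast, Δnorth) mod 360° = 223.88° ≈ 224°.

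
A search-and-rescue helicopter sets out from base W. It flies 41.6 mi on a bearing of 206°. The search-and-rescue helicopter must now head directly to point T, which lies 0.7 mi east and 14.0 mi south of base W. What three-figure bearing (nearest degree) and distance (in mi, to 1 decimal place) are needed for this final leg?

039°, 30.1 mi

Leg 1 (206°, 41.6 mi): east 41.6 sin 206° = -18.24, north 41.6 cos 206° = -37.39
Current position: (-18.24, -37.39). Target: (0.7, -14.0). Remaining: Δeast = 18.94, Δnorth = 23.39.
Bearing = atan2(18.94, 23.39) mod 360° = 38.99°; distance = √((18.94)² + (23.39)²) = 30.094 mi.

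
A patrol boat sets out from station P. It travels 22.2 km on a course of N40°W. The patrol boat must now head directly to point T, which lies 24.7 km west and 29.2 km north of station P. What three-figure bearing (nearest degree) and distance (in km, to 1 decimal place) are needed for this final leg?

Leg 1 (N40°W, 22.2 km): east 22.2 sin 320° = -14.27, north 22.2 cos 320° = 17.01
Current position: (-14.27, 17.01). Target: (-24.7, 29.2). Remaining: Δeast = -10.43, Δnorth = 12.19.
Bearing = atan2(-10.43, 12.19) mod 360° = 319.46°; distance = √((-10.43)² + (12.19)²) = 16.046 km.

319°, 16.0 km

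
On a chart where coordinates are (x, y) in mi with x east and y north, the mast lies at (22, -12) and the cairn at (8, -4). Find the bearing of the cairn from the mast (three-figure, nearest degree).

300°

Δeast = 8 − 22 = -14.00; Δnorth = -4 − -12 = 8.00.
Bearing = atan2(Δeast, Δnorth) mod 360° = 299.74° ≈ 300°.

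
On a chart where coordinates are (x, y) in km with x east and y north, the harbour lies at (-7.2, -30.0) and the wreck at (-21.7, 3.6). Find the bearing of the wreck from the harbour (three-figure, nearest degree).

337°

Δeast = -21.7 − -7.2 = -14.50; Δnorth = 3.6 − -30.0 = 33.60.
Bearing = atan2(Δeast, Δnorth) mod 360° = 336.66° ≈ 337°.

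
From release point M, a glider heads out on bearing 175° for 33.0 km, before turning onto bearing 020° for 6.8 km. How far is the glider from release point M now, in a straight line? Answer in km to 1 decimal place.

Leg 1 (175°, 33.0 km): east 33.0 sin 175° = 2.88, north 33.0 cos 175° = -32.87
Leg 2 (020°, 6.8 km): east 6.8 sin 20° = 2.33, north 6.8 cos 20° = 6.39
Net: 5.20 east, -26.48 north. Distance = √((5.20)² + (-26.48)²) = 26.991 km.

27.0 km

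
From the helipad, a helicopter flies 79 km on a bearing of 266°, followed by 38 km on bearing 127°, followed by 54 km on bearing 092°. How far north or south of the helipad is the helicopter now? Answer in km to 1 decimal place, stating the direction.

Leg 1 (266°, 79 km): east 79 sin 266° = -78.81, north 79 cos 266° = -5.51
Leg 2 (127°, 38 km): east 38 sin 127° = 30.35, north 38 cos 127° = -22.87
Leg 3 (092°, 54 km): east 54 sin 92° = 53.97, north 54 cos 92° = -1.88
Net north component: -30.26 km.

30.3 km south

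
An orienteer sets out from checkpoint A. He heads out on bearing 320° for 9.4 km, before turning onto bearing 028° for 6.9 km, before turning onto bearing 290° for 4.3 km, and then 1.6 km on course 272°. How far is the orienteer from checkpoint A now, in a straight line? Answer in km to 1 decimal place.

17.1 km

Leg 1 (320°, 9.4 km): east 9.4 sin 320° = -6.04, north 9.4 cos 320° = 7.20
Leg 2 (028°, 6.9 km): east 6.9 sin 28° = 3.24, north 6.9 cos 28° = 6.09
Leg 3 (290°, 4.3 km): east 4.3 sin 290° = -4.04, north 4.3 cos 290° = 1.47
Leg 4 (272°, 1.6 km): east 1.6 sin 272° = -1.60, north 1.6 cos 272° = 0.06
Net: -8.44 east, 14.82 north. Distance = √((-8.44)² + (14.82)²) = 17.056 km.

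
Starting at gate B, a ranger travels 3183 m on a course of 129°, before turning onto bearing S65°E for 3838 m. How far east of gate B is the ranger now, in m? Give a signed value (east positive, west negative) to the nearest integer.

5952 m

Leg 1 (129°, 3183 m): east 3183 sin 129° = 2473.66, north 3183 cos 129° = -2003.13
Leg 2 (S65°E, 3838 m): east 3838 sin 115° = 3478.41, north 3838 cos 115° = -1622.01
Net east component: 5952.06 m.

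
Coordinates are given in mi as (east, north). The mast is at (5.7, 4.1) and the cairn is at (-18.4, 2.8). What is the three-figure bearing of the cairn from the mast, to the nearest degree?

267°

Δeast = -18.4 − 5.7 = -24.10; Δnorth = 2.8 − 4.1 = -1.30.
Bearing = atan2(Δeast, Δnorth) mod 360° = 266.91° ≈ 267°.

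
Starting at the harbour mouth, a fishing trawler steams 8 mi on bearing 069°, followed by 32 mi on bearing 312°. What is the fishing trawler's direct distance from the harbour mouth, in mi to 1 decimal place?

Leg 1 (069°, 8 mi): east 8 sin 69° = 7.47, north 8 cos 69° = 2.87
Leg 2 (312°, 32 mi): east 32 sin 312° = -23.78, north 32 cos 312° = 21.41
Net: -16.31 east, 24.28 north. Distance = √((-16.31)² + (24.28)²) = 29.250 mi.

29.2 mi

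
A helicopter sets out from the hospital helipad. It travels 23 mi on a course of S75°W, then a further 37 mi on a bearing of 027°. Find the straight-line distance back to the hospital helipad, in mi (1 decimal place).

27.6 mi

Leg 1 (S75°W, 23 mi): east 23 sin 255° = -22.22, north 23 cos 255° = -5.95
Leg 2 (027°, 37 mi): east 37 sin 27° = 16.80, north 37 cos 27° = 32.97
Net: -5.42 east, 27.01 north. Distance = √((-5.42)² + (27.01)²) = 27.552 mi.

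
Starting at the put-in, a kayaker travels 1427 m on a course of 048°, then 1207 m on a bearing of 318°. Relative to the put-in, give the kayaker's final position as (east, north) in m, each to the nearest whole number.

(253, 1852)

Leg 1 (048°, 1427 m): east 1427 sin 48° = 1060.47, north 1427 cos 48° = 954.85
Leg 2 (318°, 1207 m): east 1207 sin 318° = -807.64, north 1207 cos 318° = 896.98
Summing: 252.83 m east, 1851.83 m north → (253, 1852).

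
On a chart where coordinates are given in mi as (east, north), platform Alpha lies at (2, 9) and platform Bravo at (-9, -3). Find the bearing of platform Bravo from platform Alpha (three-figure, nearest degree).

Δeast = -9 − 2 = -11.00; Δnorth = -3 − 9 = -12.00.
Bearing = atan2(Δeast, Δnorth) mod 360° = 222.51° ≈ 223°.

223°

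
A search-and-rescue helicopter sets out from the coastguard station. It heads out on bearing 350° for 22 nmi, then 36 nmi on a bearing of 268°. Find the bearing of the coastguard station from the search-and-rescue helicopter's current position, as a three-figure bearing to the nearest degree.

117°

Leg 1 (350°, 22 nmi): east 22 sin 350° = -3.82, north 22 cos 350° = 21.67
Leg 2 (268°, 36 nmi): east 36 sin 268° = -35.98, north 36 cos 268° = -1.26
Net displacement: -39.80 east, 20.41 north. Direction back to start is (39.80, -20.41): bearing = atan2(39.80, -20.41) mod 360° = 117.15° ≈ 117°.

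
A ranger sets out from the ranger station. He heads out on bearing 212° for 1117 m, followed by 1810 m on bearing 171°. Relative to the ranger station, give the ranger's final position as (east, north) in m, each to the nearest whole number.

(-309, -2735)

Leg 1 (212°, 1117 m): east 1117 sin 212° = -591.92, north 1117 cos 212° = -947.27
Leg 2 (171°, 1810 m): east 1810 sin 171° = 283.15, north 1810 cos 171° = -1787.72
Summing: -308.77 m east, -2734.99 m north → (-309, -2735).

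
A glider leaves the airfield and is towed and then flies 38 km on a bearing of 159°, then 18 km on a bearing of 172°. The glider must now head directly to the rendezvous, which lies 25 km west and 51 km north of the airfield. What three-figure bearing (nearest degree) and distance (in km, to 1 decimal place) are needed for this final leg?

Leg 1 (159°, 38 km): east 38 sin 159° = 13.62, north 38 cos 159° = -35.48
Leg 2 (172°, 18 km): east 18 sin 172° = 2.51, north 18 cos 172° = -17.82
Current position: (16.12, -53.30). Target: (-25, 51). Remaining: Δeast = -41.12, Δnorth = 104.30.
Bearing = atan2(-41.12, 104.30) mod 360° = 338.48°; distance = √((-41.12)² + (104.30)²) = 112.115 km.

338°, 112.1 km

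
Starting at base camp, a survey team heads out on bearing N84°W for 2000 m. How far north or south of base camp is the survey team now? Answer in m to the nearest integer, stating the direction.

Leg 1 (N84°W, 2000 m): east 2000 sin 276° = -1989.04, north 2000 cos 276° = 209.06
Net north component: 209.06 m.

209 m north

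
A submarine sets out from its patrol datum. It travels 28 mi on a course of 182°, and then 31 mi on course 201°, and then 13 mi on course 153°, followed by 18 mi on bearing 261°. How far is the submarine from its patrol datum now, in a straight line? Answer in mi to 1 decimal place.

Leg 1 (182°, 28 mi): east 28 sin 182° = -0.98, north 28 cos 182° = -27.98
Leg 2 (201°, 31 mi): east 31 sin 201° = -11.11, north 31 cos 201° = -28.94
Leg 3 (153°, 13 mi): east 13 sin 153° = 5.90, north 13 cos 153° = -11.58
Leg 4 (261°, 18 mi): east 18 sin 261° = -17.78, north 18 cos 261° = -2.82
Net: -23.96 east, -71.32 north. Distance = √((-23.96)² + (-71.32)²) = 75.241 mi.

75.2 mi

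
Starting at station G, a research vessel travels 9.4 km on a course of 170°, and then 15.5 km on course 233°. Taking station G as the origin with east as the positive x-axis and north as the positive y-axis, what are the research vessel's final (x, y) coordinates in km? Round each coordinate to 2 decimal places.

(-10.75, -18.59)

Leg 1 (170°, 9.4 km): east 9.4 sin 170° = 1.63, north 9.4 cos 170° = -9.26
Leg 2 (233°, 15.5 km): east 15.5 sin 233° = -12.38, north 15.5 cos 233° = -9.33
Summing: -10.75 km east, -18.59 km north → (-10.75, -18.59).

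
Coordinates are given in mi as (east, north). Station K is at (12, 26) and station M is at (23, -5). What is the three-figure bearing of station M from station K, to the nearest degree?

Δeast = 23 − 12 = 11.00; Δnorth = -5 − 26 = -31.00.
Bearing = atan2(Δeast, Δnorth) mod 360° = 160.46° ≈ 160°.

160°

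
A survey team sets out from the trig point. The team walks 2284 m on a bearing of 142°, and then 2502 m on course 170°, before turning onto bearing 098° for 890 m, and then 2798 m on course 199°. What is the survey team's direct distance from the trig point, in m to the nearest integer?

7263 m

Leg 1 (142°, 2284 m): east 2284 sin 142° = 1406.17, north 2284 cos 142° = -1799.82
Leg 2 (170°, 2502 m): east 2502 sin 170° = 434.47, north 2502 cos 170° = -2463.99
Leg 3 (098°, 890 m): east 890 sin 98° = 881.34, north 890 cos 98° = -123.86
Leg 4 (199°, 2798 m): east 2798 sin 199° = -910.94, north 2798 cos 199° = -2645.56
Net: 1811.04 east, -7033.23 north. Distance = √((1811.04)² + (-7033.23)²) = 7262.657 m.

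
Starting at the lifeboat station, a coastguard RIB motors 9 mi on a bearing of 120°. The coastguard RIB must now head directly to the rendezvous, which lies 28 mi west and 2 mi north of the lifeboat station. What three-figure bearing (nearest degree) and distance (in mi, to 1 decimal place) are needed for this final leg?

Leg 1 (120°, 9 mi): east 9 sin 120° = 7.79, north 9 cos 120° = -4.50
Current position: (7.79, -4.50). Target: (-28, 2). Remaining: Δeast = -35.79, Δnorth = 6.50.
Bearing = atan2(-35.79, 6.50) mod 360° = 280.29°; distance = √((-35.79)² + (6.50)²) = 36.380 mi.

280°, 36.4 mi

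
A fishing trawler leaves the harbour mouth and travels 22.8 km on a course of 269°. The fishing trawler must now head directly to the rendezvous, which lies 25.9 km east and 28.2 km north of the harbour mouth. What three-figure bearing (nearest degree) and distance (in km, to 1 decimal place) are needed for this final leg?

060°, 56.5 km

Leg 1 (269°, 22.8 km): east 22.8 sin 269° = -22.80, north 22.8 cos 269° = -0.40
Current position: (-22.80, -0.40). Target: (25.9, 28.2). Remaining: Δeast = 48.70, Δnorth = 28.60.
Bearing = atan2(48.70, 28.60) mod 360° = 59.58°; distance = √((48.70)² + (28.60)²) = 56.473 km.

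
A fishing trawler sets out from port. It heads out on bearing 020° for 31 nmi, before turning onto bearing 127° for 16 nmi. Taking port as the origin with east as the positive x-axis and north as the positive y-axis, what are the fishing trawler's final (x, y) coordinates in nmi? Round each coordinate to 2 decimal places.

(23.38, 19.50)

Leg 1 (020°, 31 nmi): east 31 sin 20° = 10.60, north 31 cos 20° = 29.13
Leg 2 (127°, 16 nmi): east 16 sin 127° = 12.78, north 16 cos 127° = -9.63
Summing: 23.38 nmi east, 19.50 nmi north → (23.38, 19.50).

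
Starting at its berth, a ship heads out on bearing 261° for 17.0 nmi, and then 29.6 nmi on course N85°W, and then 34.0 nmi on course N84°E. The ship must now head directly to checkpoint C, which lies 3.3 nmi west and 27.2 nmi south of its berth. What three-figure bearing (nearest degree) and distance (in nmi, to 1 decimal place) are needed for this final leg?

Leg 1 (261°, 17.0 nmi): east 17.0 sin 261° = -16.79, north 17.0 cos 261° = -2.66
Leg 2 (N85°W, 29.6 nmi): east 29.6 sin 275° = -29.49, north 29.6 cos 275° = 2.58
Leg 3 (N84°E, 34.0 nmi): east 34.0 sin 84° = 33.81, north 34.0 cos 84° = 3.55
Current position: (-12.46, 3.47). Target: (-3.3, -27.2). Remaining: Δeast = 9.16, Δnorth = -30.67.
Bearing = atan2(9.16, -30.67) mod 360° = 163.37°; distance = √((9.16)² + (-30.67)²) = 32.014 nmi.

163°, 32.0 nmi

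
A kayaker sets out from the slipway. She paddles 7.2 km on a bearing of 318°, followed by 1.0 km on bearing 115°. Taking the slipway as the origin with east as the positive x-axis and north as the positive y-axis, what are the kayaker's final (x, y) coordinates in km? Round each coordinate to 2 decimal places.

Leg 1 (318°, 7.2 km): east 7.2 sin 318° = -4.82, north 7.2 cos 318° = 5.35
Leg 2 (115°, 1.0 km): east 1.0 sin 115° = 0.91, north 1.0 cos 115° = -0.42
Summing: -3.91 km east, 4.93 km north → (-3.91, 4.93).

(-3.91, 4.93)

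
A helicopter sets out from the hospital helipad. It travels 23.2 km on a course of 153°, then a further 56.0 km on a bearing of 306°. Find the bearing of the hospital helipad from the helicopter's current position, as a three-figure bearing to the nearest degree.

Leg 1 (153°, 23.2 km): east 23.2 sin 153° = 10.53, north 23.2 cos 153° = -20.67
Leg 2 (306°, 56.0 km): east 56.0 sin 306° = -45.30, north 56.0 cos 306° = 32.92
Net displacement: -34.77 east, 12.24 north. Direction back to start is (34.77, -12.24): bearing = atan2(34.77, -12.24) mod 360° = 109.40° ≈ 109°.

109°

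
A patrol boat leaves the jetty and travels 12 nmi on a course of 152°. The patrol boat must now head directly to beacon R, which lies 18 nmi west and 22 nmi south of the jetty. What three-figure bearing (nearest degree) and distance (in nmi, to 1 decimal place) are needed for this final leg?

244°, 26.2 nmi

Leg 1 (152°, 12 nmi): east 12 sin 152° = 5.63, north 12 cos 152° = -10.60
Current position: (5.63, -10.60). Target: (-18, -22). Remaining: Δeast = -23.63, Δnorth = -11.40.
Bearing = atan2(-23.63, -11.40) mod 360° = 244.24°; distance = √((-23.63)² + (-11.40)²) = 26.241 nmi.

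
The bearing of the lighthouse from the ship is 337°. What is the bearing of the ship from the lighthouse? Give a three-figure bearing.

157°

Back-bearing = 337° − 180° = 157°.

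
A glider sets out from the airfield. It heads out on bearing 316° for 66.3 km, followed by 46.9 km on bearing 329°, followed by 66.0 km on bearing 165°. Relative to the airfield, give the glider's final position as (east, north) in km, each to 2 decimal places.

Leg 1 (316°, 66.3 km): east 66.3 sin 316° = -46.06, north 66.3 cos 316° = 47.69
Leg 2 (329°, 46.9 km): east 46.9 sin 329° = -24.16, north 46.9 cos 329° = 40.20
Leg 3 (165°, 66.0 km): east 66.0 sin 165° = 17.08, north 66.0 cos 165° = -63.75
Summing: -53.13 km east, 24.14 km north → (-53.13, 24.14).

(-53.13, 24.14)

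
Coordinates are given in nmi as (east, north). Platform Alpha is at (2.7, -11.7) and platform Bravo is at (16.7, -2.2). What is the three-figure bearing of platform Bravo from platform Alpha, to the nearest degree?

Δeast = 16.7 − 2.7 = 14.00; Δnorth = -2.2 − -11.7 = 9.50.
Bearing = atan2(Δeast, Δnorth) mod 360° = 55.84° ≈ 056°.

056°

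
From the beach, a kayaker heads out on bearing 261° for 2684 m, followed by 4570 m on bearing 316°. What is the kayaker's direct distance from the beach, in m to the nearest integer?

Leg 1 (261°, 2684 m): east 2684 sin 261° = -2650.96, north 2684 cos 261° = -419.87
Leg 2 (316°, 4570 m): east 4570 sin 316° = -3174.59, north 4570 cos 316° = 3287.38
Net: -5825.54 east, 2867.51 north. Distance = √((-5825.54)² + (2867.51)²) = 6493.042 m.

6493 m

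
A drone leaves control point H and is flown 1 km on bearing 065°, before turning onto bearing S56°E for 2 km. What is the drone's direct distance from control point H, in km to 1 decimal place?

2.7 km

Leg 1 (065°, 1 km): east 1 sin 65° = 0.91, north 1 cos 65° = 0.42
Leg 2 (S56°E, 2 km): east 2 sin 124° = 1.66, north 2 cos 124° = -1.12
Net: 2.56 east, -0.70 north. Distance = √((2.56)² + (-0.70)²) = 2.657 km.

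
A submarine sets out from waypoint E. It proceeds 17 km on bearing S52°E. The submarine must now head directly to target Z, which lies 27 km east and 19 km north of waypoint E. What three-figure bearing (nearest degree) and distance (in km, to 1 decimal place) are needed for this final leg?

025°, 32.5 km

Leg 1 (S52°E, 17 km): east 17 sin 128° = 13.40, north 17 cos 128° = -10.47
Current position: (13.40, -10.47). Target: (27, 19). Remaining: Δeast = 13.60, Δnorth = 29.47.
Bearing = atan2(13.60, 29.47) mod 360° = 24.78°; distance = √((13.60)² + (29.47)²) = 32.455 km.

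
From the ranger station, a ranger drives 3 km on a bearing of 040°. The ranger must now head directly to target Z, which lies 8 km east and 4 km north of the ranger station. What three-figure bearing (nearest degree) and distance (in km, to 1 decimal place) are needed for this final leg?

Leg 1 (040°, 3 km): east 3 sin 40° = 1.93, north 3 cos 40° = 2.30
Current position: (1.93, 2.30). Target: (8, 4). Remaining: Δeast = 6.07, Δnorth = 1.70.
Bearing = atan2(6.07, 1.70) mod 360° = 74.34°; distance = √((6.07)² + (1.70)²) = 6.306 km.

074°, 6.3 km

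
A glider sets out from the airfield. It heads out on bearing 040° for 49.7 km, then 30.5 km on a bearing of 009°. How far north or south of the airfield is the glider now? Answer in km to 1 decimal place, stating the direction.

68.2 km north

Leg 1 (040°, 49.7 km): east 49.7 sin 40° = 31.95, north 49.7 cos 40° = 38.07
Leg 2 (009°, 30.5 km): east 30.5 sin 9° = 4.77, north 30.5 cos 9° = 30.12
Net north component: 68.20 km.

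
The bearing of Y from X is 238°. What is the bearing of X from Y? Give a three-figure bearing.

058°

Back-bearing = 238° − 180° = 058°.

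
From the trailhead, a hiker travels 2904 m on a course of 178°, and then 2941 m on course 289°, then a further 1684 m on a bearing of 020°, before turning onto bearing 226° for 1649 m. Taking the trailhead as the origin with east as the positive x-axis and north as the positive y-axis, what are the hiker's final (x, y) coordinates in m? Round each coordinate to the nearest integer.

Leg 1 (178°, 2904 m): east 2904 sin 178° = 101.35, north 2904 cos 178° = -2902.23
Leg 2 (289°, 2941 m): east 2941 sin 289° = -2780.77, north 2941 cos 289° = 957.50
Leg 3 (020°, 1684 m): east 1684 sin 20° = 575.96, north 1684 cos 20° = 1582.44
Leg 4 (226°, 1649 m): east 1649 sin 226° = -1186.19, north 1649 cos 226° = -1145.49
Summing: -3289.65 m east, -1507.78 m north → (-3290, -1508).

(-3290, -1508)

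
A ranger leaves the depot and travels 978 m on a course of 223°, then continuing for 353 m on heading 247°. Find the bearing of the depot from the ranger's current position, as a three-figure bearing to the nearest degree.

Leg 1 (223°, 978 m): east 978 sin 223° = -666.99, north 978 cos 223° = -715.26
Leg 2 (247°, 353 m): east 353 sin 247° = -324.94, north 353 cos 247° = -137.93
Net displacement: -991.93 east, -853.19 north. Direction back to start is (991.93, 853.19): bearing = atan2(991.93, 853.19) mod 360° = 49.30° ≈ 049°.

049°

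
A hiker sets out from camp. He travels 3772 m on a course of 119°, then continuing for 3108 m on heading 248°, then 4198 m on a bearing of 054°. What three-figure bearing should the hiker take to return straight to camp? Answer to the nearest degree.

278°

Leg 1 (119°, 3772 m): east 3772 sin 119° = 3299.07, north 3772 cos 119° = -1828.70
Leg 2 (248°, 3108 m): east 3108 sin 248° = -2881.69, north 3108 cos 248° = -1164.28
Leg 3 (054°, 4198 m): east 4198 sin 54° = 3396.25, north 4198 cos 54° = 2467.52
Net displacement: 3813.63 east, -525.46 north. Direction back to start is (-3813.63, 525.46): bearing = atan2(-3813.63, 525.46) mod 360° = 277.85° ≈ 278°.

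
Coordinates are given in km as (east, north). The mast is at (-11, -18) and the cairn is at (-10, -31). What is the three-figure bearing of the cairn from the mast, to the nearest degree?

Δeast = -10 − -11 = 1.00; Δnorth = -31 − -18 = -13.00.
Bearing = atan2(Δeast, Δnorth) mod 360° = 175.60° ≈ 176°.

176°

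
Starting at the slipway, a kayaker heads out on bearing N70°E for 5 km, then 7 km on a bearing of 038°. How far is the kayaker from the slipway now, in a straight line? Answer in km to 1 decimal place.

Leg 1 (N70°E, 5 km): east 5 sin 70° = 4.70, north 5 cos 70° = 1.71
Leg 2 (038°, 7 km): east 7 sin 38° = 4.31, north 7 cos 38° = 5.52
Net: 9.01 east, 7.23 north. Distance = √((9.01)² + (7.23)²) = 11.548 km.

11.5 km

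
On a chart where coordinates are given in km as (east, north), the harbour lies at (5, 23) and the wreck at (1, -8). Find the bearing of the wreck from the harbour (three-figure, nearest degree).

187°

Δeast = 1 − 5 = -4.00; Δnorth = -8 − 23 = -31.00.
Bearing = atan2(Δeast, Δnorth) mod 360° = 187.35° ≈ 187°.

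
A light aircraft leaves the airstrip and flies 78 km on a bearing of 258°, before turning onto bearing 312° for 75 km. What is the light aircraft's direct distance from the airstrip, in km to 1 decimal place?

Leg 1 (258°, 78 km): east 78 sin 258° = -76.30, north 78 cos 258° = -16.22
Leg 2 (312°, 75 km): east 75 sin 312° = -55.74, north 75 cos 312° = 50.18
Net: -132.03 east, 33.97 north. Distance = √((-132.03)² + (33.97)²) = 136.331 km.

136.3 km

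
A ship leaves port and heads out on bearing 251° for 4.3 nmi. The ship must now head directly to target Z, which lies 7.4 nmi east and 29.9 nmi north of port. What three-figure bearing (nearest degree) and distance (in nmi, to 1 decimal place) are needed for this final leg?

020°, 33.3 nmi

Leg 1 (251°, 4.3 nmi): east 4.3 sin 251° = -4.07, north 4.3 cos 251° = -1.40
Current position: (-4.07, -1.40). Target: (7.4, 29.9). Remaining: Δeast = 11.47, Δnorth = 31.30.
Bearing = atan2(11.47, 31.30) mod 360° = 20.12°; distance = √((11.47)² + (31.30)²) = 33.334 nmi.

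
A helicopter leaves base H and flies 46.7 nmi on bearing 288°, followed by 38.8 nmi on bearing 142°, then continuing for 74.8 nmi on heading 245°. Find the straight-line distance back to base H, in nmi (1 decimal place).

Leg 1 (288°, 46.7 nmi): east 46.7 sin 288° = -44.41, north 46.7 cos 288° = 14.43
Leg 2 (142°, 38.8 nmi): east 38.8 sin 142° = 23.89, north 38.8 cos 142° = -30.57
Leg 3 (245°, 74.8 nmi): east 74.8 sin 245° = -67.79, north 74.8 cos 245° = -31.61
Net: -88.32 east, -47.76 north. Distance = √((-88.32)² + (-47.76)²) = 100.403 nmi.

100.4 nmi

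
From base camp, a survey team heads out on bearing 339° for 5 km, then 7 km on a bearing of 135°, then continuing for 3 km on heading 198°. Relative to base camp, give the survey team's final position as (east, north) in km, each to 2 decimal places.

Leg 1 (339°, 5 km): east 5 sin 339° = -1.79, north 5 cos 339° = 4.67
Leg 2 (135°, 7 km): east 7 sin 135° = 4.95, north 7 cos 135° = -4.95
Leg 3 (198°, 3 km): east 3 sin 198° = -0.93, north 3 cos 198° = -2.85
Summing: 2.23 km east, -3.14 km north → (2.23, -3.14).

(2.23, -3.14)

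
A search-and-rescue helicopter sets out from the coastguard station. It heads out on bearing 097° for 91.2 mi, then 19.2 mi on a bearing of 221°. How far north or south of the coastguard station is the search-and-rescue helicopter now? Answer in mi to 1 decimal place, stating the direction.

Leg 1 (097°, 91.2 mi): east 91.2 sin 97° = 90.52, north 91.2 cos 97° = -11.11
Leg 2 (221°, 19.2 mi): east 19.2 sin 221° = -12.60, north 19.2 cos 221° = -14.49
Net north component: -25.60 mi.

25.6 mi south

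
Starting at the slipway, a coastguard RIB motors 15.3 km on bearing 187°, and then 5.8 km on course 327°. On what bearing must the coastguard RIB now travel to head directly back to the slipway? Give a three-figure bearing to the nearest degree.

026°

Leg 1 (187°, 15.3 km): east 15.3 sin 187° = -1.86, north 15.3 cos 187° = -15.19
Leg 2 (327°, 5.8 km): east 5.8 sin 327° = -3.16, north 5.8 cos 327° = 4.86
Net displacement: -5.02 east, -10.32 north. Direction back to start is (5.02, 10.32): bearing = atan2(5.02, 10.32) mod 360° = 25.95° ≈ 026°.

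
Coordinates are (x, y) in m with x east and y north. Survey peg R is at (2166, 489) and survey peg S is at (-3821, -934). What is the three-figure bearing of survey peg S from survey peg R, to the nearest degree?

Δeast = -3821 − 2166 = -5987.00; Δnorth = -934 − 489 = -1423.00.
Bearing = atan2(Δeast, Δnorth) mod 360° = 256.63° ≈ 257°.

257°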